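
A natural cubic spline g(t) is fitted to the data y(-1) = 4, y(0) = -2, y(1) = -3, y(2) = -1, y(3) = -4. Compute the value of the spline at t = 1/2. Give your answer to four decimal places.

With M_i denoting the second derivative at x_i, h_i = 1, 1, 1, 1, and Δ_i = (y_(i+1) − y_i)/h_i = -6, -1, 2, -3:
  1·M_0 + 4·M_1 + 1·M_2 = 6(Δ_1 - Δ_0) = 30
  1·M_1 + 4·M_2 + 1·M_3 = 6(Δ_2 - Δ_1) = 18
  1·M_2 + 4·M_3 + 1·M_4 = 6(Δ_3 - Δ_2) = -30
Natural end conditions: M_0 = M_4 = 0.
Forward elimination and back-substitution give M_0 = 0, M_1 = 87/14, M_2 = 36/7, M_3 = -123/14, M_4 = 0.
On [0, 1], g(t) = -2 - 55/14·t + 87/28·t² - 5/28·t³.
With t = 1/2: g(1/2) = -719/224.

-3.2098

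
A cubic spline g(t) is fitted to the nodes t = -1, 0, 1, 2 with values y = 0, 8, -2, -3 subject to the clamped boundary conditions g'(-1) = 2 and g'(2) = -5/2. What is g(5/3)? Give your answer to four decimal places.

-2.9333

Write M_i for g''(x_i). With h_i = 1, 1, 1 and divided differences Δ_i = 8, -10, -1, the continuity of g' gives the tridiagonal system
  1·M_0 + 4·M_1 + 1·M_2 = 6(Δ_1 - Δ_0) = -108
  1·M_1 + 4·M_2 + 1·M_3 = 6(Δ_2 - Δ_1) = 54
Clamped end conditions give two more equations: 2h_0·M_0 + h_0·M_1 = 6(Δ_0 - g'(-1)) = 36 and h_2·M_2 + 2h_2·M_3 = 6(g'(2) - Δ_2) = -9.
Solving: M_0 = 201/5, M_1 = -222/5, M_2 = 147/5, M_3 = -96/5.
On [1, 2], g(t) = -2 - 38/5·(t - 1) + 147/10·(t - 1)² - 81/10·(t - 1)³.
With (t - 1) = 2/3: g(5/3) = -44/15.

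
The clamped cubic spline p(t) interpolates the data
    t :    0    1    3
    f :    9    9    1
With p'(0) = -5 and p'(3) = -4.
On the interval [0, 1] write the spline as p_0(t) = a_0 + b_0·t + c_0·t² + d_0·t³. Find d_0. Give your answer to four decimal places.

-4.6667

With m_i denoting the second derivative at x_i, h_i = 1, 2, and Δ_i = (y_(i+1) − y_i)/h_i = 0, -4:
  1·m_0 + 6·m_1 + 2·m_2 = 6(Δ_1 - Δ_0) = -24
Clamped end conditions give two more equations: 2h_0·m_0 + h_0·m_1 = 6(Δ_0 - p'(0)) = 30 and h_1·m_1 + 2h_1·m_2 = 6(p'(3) - Δ_1) = 0.
Hence m_0 = 58/3, m_1 = -26/3, m_2 = 13/3.
On [0, 1], with p_0(t) = a_0 + b_0·t + c_0·t² + d_0·t³: c_0 = m_0/2 = 29/3, d_0 = (m_1 - m_0)/(6h_0) = -14/3, b_0 = Δ_0 - h_0(2m_0 + m_1)/6 = -5.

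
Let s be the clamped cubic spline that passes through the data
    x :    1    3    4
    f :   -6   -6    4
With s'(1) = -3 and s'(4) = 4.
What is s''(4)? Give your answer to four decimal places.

Let m_i = s''(x_i). Step sizes h_i = 2, 1; slopes of the chords Δ_i = (y_(i+1) - y_i)/h_i = 0, 10.
  2·m_0 + 6·m_1 + 1·m_2 = 6(Δ_1 - Δ_0) = 60
Clamped end conditions give two more equations: 2h_0·m_0 + h_0·m_1 = 6(Δ_0 - s'(1)) = 18 and h_1·m_1 + 2h_1·m_2 = 6(s'(4) - Δ_1) = -36.
Hence m_0 = -19/6, m_1 = 46/3, m_2 = -77/3.

-25.6667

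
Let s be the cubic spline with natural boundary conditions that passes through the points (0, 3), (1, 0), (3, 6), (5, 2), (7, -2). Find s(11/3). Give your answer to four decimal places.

Write σ_i for s''(x_i). With h_i = 1, 2, 2, 2 and divided differences Δ_i = -3, 3, -2, -2, the continuity of s' gives the tridiagonal system
  1·σ_0 + 6·σ_1 + 2·σ_2 = 6(Δ_1 - Δ_0) = 36
  2·σ_1 + 8·σ_2 + 2·σ_3 = 6(Δ_2 - Δ_1) = -30
  2·σ_2 + 8·σ_3 + 2·σ_4 = 6(Δ_3 - Δ_2) = 0
Natural end conditions: σ_0 = σ_4 = 0.
Hence σ_0 = 0, σ_1 = 330/41, σ_2 = -252/41, σ_3 = 63/41, σ_4 = 0.
On [3, 5], s(x) = 6 + 65/41·(x - 3) - 126/41·(x - 3)² + 105/164·(x - 3)³.
With (x - 3) = 2/3: s(11/3) = 2170/369.

5.8808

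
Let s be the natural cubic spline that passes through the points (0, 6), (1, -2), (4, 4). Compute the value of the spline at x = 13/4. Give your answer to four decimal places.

Write m_i for s''(x_i). With h_i = 1, 3 and divided differences Δ_i = -8, 2, the continuity of s' gives the tridiagonal system
  1·m_0 + 8·m_1 + 3·m_2 = 6(Δ_1 - Δ_0) = 60
Natural end conditions: m_0 = m_2 = 0.
Forward elimination and back-substitution give m_0 = 0, m_1 = 15/2, m_2 = 0.
On [1, 4], s(x) = -2 - 11/2·(x - 1) + 15/4·(x - 1)² - 5/12·(x - 1)³.
With (x - 1) = 9/4: s(13/4) = -35/256.

-0.1367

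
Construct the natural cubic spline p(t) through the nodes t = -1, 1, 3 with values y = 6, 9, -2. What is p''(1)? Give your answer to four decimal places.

-5.2500

Put M_i = p'' at the i-th knot. Here h = (2, 2) and Δ = (3/2, -11/2), so the interior equations h_(i-1)·M_(i-1) + 2(h_(i-1)+h_i)·M_i + h_i·M_(i+1) = 6(Δ_i − Δ_(i-1)) read
  2·M_0 + 8·M_1 + 2·M_2 = 6(Δ_1 - Δ_0) = -42
Natural end conditions: M_0 = M_2 = 0.
Solving the tridiagonal system: M_0 = 0, M_1 = -21/4, M_2 = 0.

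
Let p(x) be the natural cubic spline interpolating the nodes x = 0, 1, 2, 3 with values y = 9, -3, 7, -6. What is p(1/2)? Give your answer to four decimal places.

0.2250

Write M_i for p''(x_i). With h_i = 1, 1, 1 and divided differences Δ_i = -12, 10, -13, the continuity of p' gives the tridiagonal system
  1·M_0 + 4·M_1 + 1·M_2 = 6(Δ_1 - Δ_0) = 132
  1·M_1 + 4·M_2 + 1·M_3 = 6(Δ_2 - Δ_1) = -138
Natural end conditions: M_0 = M_3 = 0.
Solving the tridiagonal system: M_0 = 0, M_1 = 222/5, M_2 = -228/5, M_3 = 0.
On [0, 1], p(x) = 9 - 97/5·x + 0·x² + 37/5·x³.
With x = 1/2: p(1/2) = 9/40.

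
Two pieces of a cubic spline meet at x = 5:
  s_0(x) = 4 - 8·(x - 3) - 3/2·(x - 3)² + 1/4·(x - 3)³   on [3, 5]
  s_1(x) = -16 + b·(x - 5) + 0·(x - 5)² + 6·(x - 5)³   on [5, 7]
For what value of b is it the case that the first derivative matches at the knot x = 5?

s_0'(x) = -8 - 3·(x - 3) + 3/4·(x - 3)², so s_0'(5) = -11. On the right, s_1'(5) = b, so b = -11.

-11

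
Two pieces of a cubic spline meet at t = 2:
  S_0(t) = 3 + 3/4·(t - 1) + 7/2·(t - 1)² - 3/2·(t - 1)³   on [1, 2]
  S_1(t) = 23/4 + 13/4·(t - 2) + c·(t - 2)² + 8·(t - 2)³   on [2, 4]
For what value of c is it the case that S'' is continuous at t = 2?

S_0''(t) = 7 - 9·(t - 1), so S_0''(2) = -2. On the right, S_1''(2) = 2c, so c = -1.

-1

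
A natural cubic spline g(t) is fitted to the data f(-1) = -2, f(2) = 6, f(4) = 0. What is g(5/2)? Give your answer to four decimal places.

5.2438

Put m_i = g'' at the i-th knot. Here h = (3, 2) and Δ = (8/3, -3), so the interior equations h_(i-1)·m_(i-1) + 2(h_(i-1)+h_i)·m_i + h_i·m_(i+1) = 6(Δ_i − Δ_(i-1)) read
  3·m_0 + 10·m_1 + 2·m_2 = 6(Δ_1 - Δ_0) = -34
Natural end conditions: m_0 = m_2 = 0.
Forward elimination and back-substitution give m_0 = 0, m_1 = -17/5, m_2 = 0.
On [2, 4], g(t) = 6 - 11/15·(t - 2) - 17/10·(t - 2)² + 17/60·(t - 2)³.
With (t - 2) = 1/2: g(5/2) = 839/160.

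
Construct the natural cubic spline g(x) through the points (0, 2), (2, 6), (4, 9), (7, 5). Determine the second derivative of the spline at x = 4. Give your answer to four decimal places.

With M_i denoting the second derivative at x_i, h_i = 2, 2, 3, and Δ_i = (y_(i+1) − y_i)/h_i = 2, 3/2, -4/3:
  2·M_0 + 8·M_1 + 2·M_2 = 6(Δ_1 - Δ_0) = -3
  2·M_1 + 10·M_2 + 3·M_3 = 6(Δ_2 - Δ_1) = -17
Natural end conditions: M_0 = M_3 = 0.
Hence M_0 = 0, M_1 = 1/19, M_2 = -65/38, M_3 = 0.

-1.7105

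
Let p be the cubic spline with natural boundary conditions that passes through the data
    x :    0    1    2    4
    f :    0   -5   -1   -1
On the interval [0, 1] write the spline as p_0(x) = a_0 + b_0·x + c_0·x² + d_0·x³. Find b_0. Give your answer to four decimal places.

Let M_i = p''(x_i). Step sizes h_i = 1, 1, 2; slopes of the chords Δ_i = (y_(i+1) - y_i)/h_i = -5, 4, 0.
  1·M_0 + 4·M_1 + 1·M_2 = 6(Δ_1 - Δ_0) = 54
  1·M_1 + 6·M_2 + 2·M_3 = 6(Δ_2 - Δ_1) = -24
Natural end conditions: M_0 = M_3 = 0.
Solving: M_0 = 0, M_1 = 348/23, M_2 = -150/23, M_3 = 0.
On [0, 1], with p_0(x) = a_0 + b_0·x + c_0·x² + d_0·x³: c_0 = M_0/2 = 0, d_0 = (M_1 - M_0)/(6h_0) = 58/23, b_0 = Δ_0 - h_0(2M_0 + M_1)/6 = -173/23.

-7.5217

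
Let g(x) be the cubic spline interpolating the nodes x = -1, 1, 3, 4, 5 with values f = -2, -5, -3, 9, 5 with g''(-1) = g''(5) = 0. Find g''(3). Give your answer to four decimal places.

Let m_i = g''(x_i). Step sizes h_i = 2, 2, 1, 1; slopes of the chords Δ_i = (y_(i+1) - y_i)/h_i = -3/2, 1, 12, -4.
  2·m_0 + 8·m_1 + 2·m_2 = 6(Δ_1 - Δ_0) = 15
  2·m_1 + 6·m_2 + 1·m_3 = 6(Δ_2 - Δ_1) = 66
  1·m_2 + 4·m_3 + 1·m_4 = 6(Δ_3 - Δ_2) = -96
Natural end conditions: m_0 = m_4 = 0.
Solving the tridiagonal system: m_0 = 0, m_1 = -125/56, m_2 = 115/7, m_3 = -787/28, m_4 = 0.

16.4286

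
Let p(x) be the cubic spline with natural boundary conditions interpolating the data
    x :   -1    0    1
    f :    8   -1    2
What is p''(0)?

Let σ_i = p''(x_i). Step sizes h_i = 1, 1; slopes of the chords Δ_i = (y_(i+1) - y_i)/h_i = -9, 3.
  1·σ_0 + 4·σ_1 + 1·σ_2 = 6(Δ_1 - Δ_0) = 72
Natural end conditions: σ_0 = σ_2 = 0.
Solving the tridiagonal system: σ_0 = 0, σ_1 = 18, σ_2 = 0.

18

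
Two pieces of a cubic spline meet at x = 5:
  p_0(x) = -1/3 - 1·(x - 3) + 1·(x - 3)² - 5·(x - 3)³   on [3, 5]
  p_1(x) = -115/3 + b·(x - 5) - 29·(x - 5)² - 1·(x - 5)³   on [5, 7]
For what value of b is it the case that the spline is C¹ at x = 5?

-57

p_0'(x) = -1 + 2·(x - 3) - 15·(x - 3)², so p_0'(5) = -57. On the right, p_1'(5) = b, so b = -57.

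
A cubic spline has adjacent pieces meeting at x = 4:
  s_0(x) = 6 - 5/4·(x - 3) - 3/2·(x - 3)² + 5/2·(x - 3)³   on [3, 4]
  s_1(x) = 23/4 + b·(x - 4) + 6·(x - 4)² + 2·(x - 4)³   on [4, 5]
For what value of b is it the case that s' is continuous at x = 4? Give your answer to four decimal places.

s_0'(x) = -5/4 - 3·(x - 3) + 15/2·(x - 3)², so s_0'(4) = 13/4. On the right, s_1'(4) = b, so b = 13/4.

3.2500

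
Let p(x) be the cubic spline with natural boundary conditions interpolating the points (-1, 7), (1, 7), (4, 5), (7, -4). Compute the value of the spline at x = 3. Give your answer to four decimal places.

6.3313

With σ_i denoting the second derivative at x_i, h_i = 2, 3, 3, and Δ_i = (y_(i+1) − y_i)/h_i = 0, -2/3, -3:
  2·σ_0 + 10·σ_1 + 3·σ_2 = 6(Δ_1 - Δ_0) = -4
  3·σ_1 + 12·σ_2 + 3·σ_3 = 6(Δ_2 - Δ_1) = -14
Natural end conditions: σ_0 = σ_3 = 0.
Solving the tridiagonal system: σ_0 = 0, σ_1 = -2/37, σ_2 = -128/111, σ_3 = 0.
On [1, 4], p(x) = 7 - 4/111·(x - 1) - 1/37·(x - 1)² - 61/999·(x - 1)³.
With (x - 1) = 2: p(3) = 6325/999.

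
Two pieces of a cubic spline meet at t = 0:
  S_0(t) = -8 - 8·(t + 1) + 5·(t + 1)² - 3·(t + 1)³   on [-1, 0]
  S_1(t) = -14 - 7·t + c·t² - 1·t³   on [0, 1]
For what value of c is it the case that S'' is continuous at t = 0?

-4

S_0''(t) = 10 - 18·(t + 1), so S_0''(0) = -8. On the right, S_1''(0) = 2c, so c = -4.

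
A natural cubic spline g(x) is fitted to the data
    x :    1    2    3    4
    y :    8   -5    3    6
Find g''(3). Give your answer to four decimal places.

Write m_i for g''(x_i). With h_i = 1, 1, 1 and divided differences Δ_i = -13, 8, 3, the continuity of g' gives the tridiagonal system
  1·m_0 + 4·m_1 + 1·m_2 = 6(Δ_1 - Δ_0) = 126
  1·m_1 + 4·m_2 + 1·m_3 = 6(Δ_2 - Δ_1) = -30
Natural end conditions: m_0 = m_3 = 0.
Solving: m_0 = 0, m_1 = 178/5, m_2 = -82/5, m_3 = 0.

-16.4000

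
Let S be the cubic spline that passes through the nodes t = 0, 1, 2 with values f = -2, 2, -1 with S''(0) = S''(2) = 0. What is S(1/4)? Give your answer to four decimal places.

Put M_i = S'' at the i-th knot. Here h = (1, 1) and Δ = (4, -3), so the interior equations h_(i-1)·M_(i-1) + 2(h_(i-1)+h_i)·M_i + h_i·M_(i+1) = 6(Δ_i − Δ_(i-1)) read
  1·M_0 + 4·M_1 + 1·M_2 = 6(Δ_1 - Δ_0) = -42
Natural end conditions: M_0 = M_2 = 0.
Solving the tridiagonal system: M_0 = 0, M_1 = -21/2, M_2 = 0.
On [0, 1], S(t) = -2 + 23/4·t + 0·t² - 7/4·t³.
With t = 1/4: S(1/4) = -151/256.

-0.5898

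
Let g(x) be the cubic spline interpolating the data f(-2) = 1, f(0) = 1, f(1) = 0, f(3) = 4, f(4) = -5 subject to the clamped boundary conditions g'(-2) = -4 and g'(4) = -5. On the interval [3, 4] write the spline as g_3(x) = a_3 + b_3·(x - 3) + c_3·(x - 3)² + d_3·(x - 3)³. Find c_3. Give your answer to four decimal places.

-8.8817

Write σ_i for g''(x_i). With h_i = 2, 1, 2, 1 and divided differences Δ_i = 0, -1, 2, -9, the continuity of g' gives the tridiagonal system
  2·σ_0 + 6·σ_1 + 1·σ_2 = 6(Δ_1 - Δ_0) = -6
  1·σ_1 + 6·σ_2 + 2·σ_3 = 6(Δ_2 - Δ_1) = 18
  2·σ_2 + 6·σ_3 + 1·σ_4 = 6(Δ_3 - Δ_2) = -66
Clamped end conditions give two more equations: 2h_0·σ_0 + h_0·σ_1 = 6(Δ_0 - g'(-2)) = 24 and h_3·σ_3 + 2h_3·σ_4 = 6(g'(4) - Δ_3) = 24.
Hence σ_0 = 817/93, σ_1 = -518/93, σ_2 = 916/93, σ_3 = -1652/93, σ_4 = 1942/93.
On [3, 4], with g_3(x) = a_3 + b_3·(x - 3) + c_3·(x - 3)² + d_3·(x - 3)³: c_3 = σ_3/2 = -826/93, d_3 = (σ_4 - σ_3)/(6h_3) = 599/93, b_3 = Δ_3 - h_3(2σ_3 + σ_4)/6 = -610/93.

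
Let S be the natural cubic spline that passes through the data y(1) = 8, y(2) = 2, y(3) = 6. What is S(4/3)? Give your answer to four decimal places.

5.2593

Write m_i for S''(x_i). With h_i = 1, 1 and divided differences Δ_i = -6, 4, the continuity of S' gives the tridiagonal system
  1·m_0 + 4·m_1 + 1·m_2 = 6(Δ_1 - Δ_0) = 60
Natural end conditions: m_0 = m_2 = 0.
Forward elimination and back-substitution give m_0 = 0, m_1 = 15, m_2 = 0.
On [1, 2], S(x) = 8 - 17/2·(x - 1) + 0·(x - 1)² + 5/2·(x - 1)³.
With (x - 1) = 1/3: S(4/3) = 142/27.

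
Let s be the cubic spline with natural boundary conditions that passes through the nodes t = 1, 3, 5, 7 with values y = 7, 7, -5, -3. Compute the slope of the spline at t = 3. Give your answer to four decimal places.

-4.1333

Let M_i = s''(x_i). Step sizes h_i = 2, 2, 2; slopes of the chords Δ_i = (y_(i+1) - y_i)/h_i = 0, -6, 1.
  2·M_0 + 8·M_1 + 2·M_2 = 6(Δ_1 - Δ_0) = -36
  2·M_1 + 8·M_2 + 2·M_3 = 6(Δ_2 - Δ_1) = 42
Natural end conditions: M_0 = M_3 = 0.
Forward elimination and back-substitution give M_0 = 0, M_1 = -31/5, M_2 = 34/5, M_3 = 0.
On [3, 5], s'(t) = b_1 + 2c_1·(t - 3) + 3d_1·(t - 3)² with b_1 = Δ_1 - h_1(2M_1 + M_2)/6 = -62/15, c_1 = M_1/2 = -31/10, d_1 = (M_2 - M_1)/(6h_1) = 13/12. So s'(3) = -62/15.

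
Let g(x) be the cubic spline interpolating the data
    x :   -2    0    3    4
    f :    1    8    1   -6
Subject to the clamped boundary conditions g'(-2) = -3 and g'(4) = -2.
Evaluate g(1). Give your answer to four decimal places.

Put M_i = g'' at the i-th knot. Here h = (2, 3, 1) and Δ = (7/2, -7/3, -7), so the interior equations h_(i-1)·M_(i-1) + 2(h_(i-1)+h_i)·M_i + h_i·M_(i+1) = 6(Δ_i − Δ_(i-1)) read
  2·M_0 + 10·M_1 + 3·M_2 = 6(Δ_1 - Δ_0) = -35
  3·M_1 + 8·M_2 + 1·M_3 = 6(Δ_2 - Δ_1) = -28
Clamped end conditions give two more equations: 2h_0·M_0 + h_0·M_1 = 6(Δ_0 - g'(-2)) = 39 and h_2·M_2 + 2h_2·M_3 = 6(g'(4) - Δ_2) = 30.
Solving the tridiagonal system: M_0 = 947/78, M_1 = -373/78, M_2 = -149/39, M_3 = 1319/78.
On [0, 3], g(x) = 8 + 170/39·x - 373/156·x² + 25/468·x³.
With x = 1: g(1) = 2345/234.

10.0214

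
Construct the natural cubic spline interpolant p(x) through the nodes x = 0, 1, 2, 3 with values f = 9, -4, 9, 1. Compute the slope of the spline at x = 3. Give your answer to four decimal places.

-15.3333

Put σ_i = p'' at the i-th knot. Here h = (1, 1, 1) and Δ = (-13, 13, -8), so the interior equations h_(i-1)·σ_(i-1) + 2(h_(i-1)+h_i)·σ_i + h_i·σ_(i+1) = 6(Δ_i − Δ_(i-1)) read
  1·σ_0 + 4·σ_1 + 1·σ_2 = 6(Δ_1 - Δ_0) = 156
  1·σ_1 + 4·σ_2 + 1·σ_3 = 6(Δ_2 - Δ_1) = -126
Natural end conditions: σ_0 = σ_3 = 0.
Solving: σ_0 = 0, σ_1 = 50, σ_2 = -44, σ_3 = 0.
On [2, 3], p'(x) = b_2 + 2c_2·(x - 2) + 3d_2·(x - 2)² with b_2 = Δ_2 - h_2(2σ_2 + σ_3)/6 = 20/3, c_2 = σ_2/2 = -22, d_2 = (σ_3 - σ_2)/(6h_2) = 22/3. So p'(3) = -46/3.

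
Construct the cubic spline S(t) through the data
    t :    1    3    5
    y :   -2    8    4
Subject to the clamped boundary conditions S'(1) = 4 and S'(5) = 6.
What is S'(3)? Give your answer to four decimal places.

-0.2500

With m_i denoting the second derivative at x_i, h_i = 2, 2, and Δ_i = (y_(i+1) − y_i)/h_i = 5, -2:
  2·m_0 + 8·m_1 + 2·m_2 = 6(Δ_1 - Δ_0) = -42
Clamped end conditions give two more equations: 2h_0·m_0 + h_0·m_1 = 6(Δ_0 - S'(1)) = 6 and h_1·m_1 + 2h_1·m_2 = 6(S'(5) - Δ_1) = 48.
Solving the tridiagonal system: m_0 = 29/4, m_1 = -23/2, m_2 = 71/4.
On [3, 5], S'(t) = b_1 + 2c_1·(t - 3) + 3d_1·(t - 3)² with b_1 = Δ_1 - h_1(2m_1 + m_2)/6 = -1/4, c_1 = m_1/2 = -23/4, d_1 = (m_2 - m_1)/(6h_1) = 39/16. So S'(3) = -1/4.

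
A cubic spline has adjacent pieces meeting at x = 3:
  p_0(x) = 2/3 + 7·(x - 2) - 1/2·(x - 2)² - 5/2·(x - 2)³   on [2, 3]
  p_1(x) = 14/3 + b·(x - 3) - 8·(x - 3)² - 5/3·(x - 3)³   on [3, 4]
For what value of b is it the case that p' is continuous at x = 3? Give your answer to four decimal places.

p_0'(x) = 7 - 1·(x - 2) - 15/2·(x - 2)², so p_0'(3) = -3/2. On the right, p_1'(3) = b, so b = -3/2.

-1.5000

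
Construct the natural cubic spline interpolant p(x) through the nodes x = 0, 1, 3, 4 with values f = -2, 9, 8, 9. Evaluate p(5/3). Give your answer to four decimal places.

Put m_i = p'' at the i-th knot. Here h = (1, 2, 1) and Δ = (11, -1/2, 1), so the interior equations h_(i-1)·m_(i-1) + 2(h_(i-1)+h_i)·m_i + h_i·m_(i+1) = 6(Δ_i − Δ_(i-1)) read
  1·m_0 + 6·m_1 + 2·m_2 = 6(Δ_1 - Δ_0) = -69
  2·m_1 + 6·m_2 + 1·m_3 = 6(Δ_2 - Δ_1) = 9
Natural end conditions: m_0 = m_3 = 0.
Solving: m_0 = 0, m_1 = -27/2, m_2 = 6, m_3 = 0.
On [1, 3], p(x) = 9 + 13/2·(x - 1) - 27/4·(x - 1)² + 13/8·(x - 1)³.
With (x - 1) = 2/3: p(5/3) = 292/27.

10.8148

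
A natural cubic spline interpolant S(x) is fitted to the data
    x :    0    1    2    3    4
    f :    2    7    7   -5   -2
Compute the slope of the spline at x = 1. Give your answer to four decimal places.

4.5714

Write M_i for S''(x_i). With h_i = 1, 1, 1, 1 and divided differences Δ_i = 5, 0, -12, 3, the continuity of S' gives the tridiagonal system
  1·M_0 + 4·M_1 + 1·M_2 = 6(Δ_1 - Δ_0) = -30
  1·M_1 + 4·M_2 + 1·M_3 = 6(Δ_2 - Δ_1) = -72
  1·M_2 + 4·M_3 + 1·M_4 = 6(Δ_3 - Δ_2) = 90
Natural end conditions: M_0 = M_4 = 0.
Hence M_0 = 0, M_1 = -9/7, M_2 = -174/7, M_3 = 201/7, M_4 = 0.
On [1, 2], S'(x) = b_1 + 2c_1·(x - 1) + 3d_1·(x - 1)² with b_1 = Δ_1 - h_1(2M_1 + M_2)/6 = 32/7, c_1 = M_1/2 = -9/14, d_1 = (M_2 - M_1)/(6h_1) = -55/14. So S'(1) = 32/7.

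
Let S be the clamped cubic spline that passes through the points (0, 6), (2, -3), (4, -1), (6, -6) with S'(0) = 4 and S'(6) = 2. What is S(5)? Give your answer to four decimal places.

-4.1917

Write M_i for S''(x_i). With h_i = 2, 2, 2 and divided differences Δ_i = -9/2, 1, -5/2, the continuity of S' gives the tridiagonal system
  2·M_0 + 8·M_1 + 2·M_2 = 6(Δ_1 - Δ_0) = 33
  2·M_1 + 8·M_2 + 2·M_3 = 6(Δ_2 - Δ_1) = -21
Clamped end conditions give two more equations: 2h_0·M_0 + h_0·M_1 = 6(Δ_0 - S'(0)) = -51 and h_2·M_2 + 2h_2·M_3 = 6(S'(6) - Δ_2) = 27.
Forward elimination and back-substitution give M_0 = -271/15, M_1 = 319/30, M_2 = -239/30, M_3 = 161/15.
On [4, 6], S(x) = -1 - 23/30·(x - 4) - 239/60·(x - 4)² + 187/120·(x - 4)³.
With (x - 4) = 1: S(5) = -503/120.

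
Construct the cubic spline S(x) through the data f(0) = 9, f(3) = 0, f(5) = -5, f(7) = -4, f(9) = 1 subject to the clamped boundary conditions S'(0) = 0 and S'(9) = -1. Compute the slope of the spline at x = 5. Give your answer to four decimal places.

Write σ_i for S''(x_i). With h_i = 3, 2, 2, 2 and divided differences Δ_i = -3, -5/2, 1/2, 5/2, the continuity of S' gives the tridiagonal system
  3·σ_0 + 10·σ_1 + 2·σ_2 = 6(Δ_1 - Δ_0) = 3
  2·σ_1 + 8·σ_2 + 2·σ_3 = 6(Δ_2 - Δ_1) = 18
  2·σ_2 + 8·σ_3 + 2·σ_4 = 6(Δ_3 - Δ_2) = 12
Clamped end conditions give two more equations: 2h_0·σ_0 + h_0·σ_1 = 6(Δ_0 - S'(0)) = -18 and h_3·σ_3 + 2h_3·σ_4 = 6(S'(9) - Δ_3) = -21.
Forward elimination and back-substitution give σ_0 = -491/138, σ_1 = 77/69, σ_2 = 347/276, σ_3 = 197/69, σ_4 = -1843/276.
On [5, 7], S'(x) = b_2 + 2c_2·(x - 5) + 3d_2·(x - 5)² with b_2 = Δ_2 - h_2(2σ_2 + σ_3)/6 = -89/69, c_2 = σ_2/2 = 347/552, d_2 = (σ_3 - σ_2)/(6h_2) = 49/368. So S'(5) = -89/69.

-1.2899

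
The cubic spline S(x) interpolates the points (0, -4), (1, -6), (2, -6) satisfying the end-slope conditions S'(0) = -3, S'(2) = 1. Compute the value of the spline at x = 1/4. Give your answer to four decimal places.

Put M_i = S'' at the i-th knot. Here h = (1, 1) and Δ = (-2, 0), so the interior equations h_(i-1)·M_(i-1) + 2(h_(i-1)+h_i)·M_i + h_i·M_(i+1) = 6(Δ_i − Δ_(i-1)) read
  1·M_0 + 4·M_1 + 1·M_2 = 6(Δ_1 - Δ_0) = 12
Clamped end conditions give two more equations: 2h_0·M_0 + h_0·M_1 = 6(Δ_0 - S'(0)) = 6 and h_1·M_1 + 2h_1·M_2 = 6(S'(2) - Δ_1) = 6.
Forward elimination and back-substitution give M_0 = 2, M_1 = 2, M_2 = 2.
On [0, 1], S(x) = -4 - 3·x + 1·x² + 0·x³.
With x = 1/4: S(1/4) = -75/16.

-4.6875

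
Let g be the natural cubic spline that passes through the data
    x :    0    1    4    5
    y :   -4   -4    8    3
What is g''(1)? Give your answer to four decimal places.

6.4364

With M_i denoting the second derivative at x_i, h_i = 1, 3, 1, and Δ_i = (y_(i+1) − y_i)/h_i = 0, 4, -5:
  1·M_0 + 8·M_1 + 3·M_2 = 6(Δ_1 - Δ_0) = 24
  3·M_1 + 8·M_2 + 1·M_3 = 6(Δ_2 - Δ_1) = -54
Natural end conditions: M_0 = M_3 = 0.
Forward elimination and back-substitution give M_0 = 0, M_1 = 354/55, M_2 = -504/55, M_3 = 0.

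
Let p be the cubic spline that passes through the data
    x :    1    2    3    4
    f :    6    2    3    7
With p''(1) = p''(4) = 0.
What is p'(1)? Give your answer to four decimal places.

With σ_i denoting the second derivative at x_i, h_i = 1, 1, 1, and Δ_i = (y_(i+1) − y_i)/h_i = -4, 1, 4:
  1·σ_0 + 4·σ_1 + 1·σ_2 = 6(Δ_1 - Δ_0) = 30
  1·σ_1 + 4·σ_2 + 1·σ_3 = 6(Δ_2 - Δ_1) = 18
Natural end conditions: σ_0 = σ_3 = 0.
Solving: σ_0 = 0, σ_1 = 34/5, σ_2 = 14/5, σ_3 = 0.
On [1, 2], p'(x) = b_0 + 2c_0·(x - 1) + 3d_0·(x - 1)² with b_0 = Δ_0 - h_0(2σ_0 + σ_1)/6 = -77/15, c_0 = σ_0/2 = 0, d_0 = (σ_1 - σ_0)/(6h_0) = 17/15. So p'(1) = -77/15.

-5.1333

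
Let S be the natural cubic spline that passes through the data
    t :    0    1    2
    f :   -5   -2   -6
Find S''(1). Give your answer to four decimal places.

-10.5000

With m_i denoting the second derivative at x_i, h_i = 1, 1, and Δ_i = (y_(i+1) − y_i)/h_i = 3, -4:
  1·m_0 + 4·m_1 + 1·m_2 = 6(Δ_1 - Δ_0) = -42
Natural end conditions: m_0 = m_2 = 0.
Hence m_0 = 0, m_1 = -21/2, m_2 = 0.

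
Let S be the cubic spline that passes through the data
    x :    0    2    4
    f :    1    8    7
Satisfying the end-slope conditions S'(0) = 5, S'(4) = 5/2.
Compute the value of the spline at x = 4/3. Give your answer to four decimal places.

Let M_i = S''(x_i). Step sizes h_i = 2, 2; slopes of the chords Δ_i = (y_(i+1) - y_i)/h_i = 7/2, -1/2.
  2·M_0 + 8·M_1 + 2·M_2 = 6(Δ_1 - Δ_0) = -24
Clamped end conditions give two more equations: 2h_0·M_0 + h_0·M_1 = 6(Δ_0 - S'(0)) = -9 and h_1·M_1 + 2h_1·M_2 = 6(S'(4) - Δ_1) = 18.
Solving the tridiagonal system: M_0 = 1/8, M_1 = -19/4, M_2 = 55/8.
On [0, 2], S(x) = 1 + 5·x + 1/16·x² - 13/32·x³.
With x = 4/3: S(4/3) = 184/27.

6.8148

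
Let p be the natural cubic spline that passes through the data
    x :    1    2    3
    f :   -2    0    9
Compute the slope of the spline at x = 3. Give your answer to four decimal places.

10.7500

Put M_i = p'' at the i-th knot. Here h = (1, 1) and Δ = (2, 9), so the interior equations h_(i-1)·M_(i-1) + 2(h_(i-1)+h_i)·M_i + h_i·M_(i+1) = 6(Δ_i − Δ_(i-1)) read
  1·M_0 + 4·M_1 + 1·M_2 = 6(Δ_1 - Δ_0) = 42
Natural end conditions: M_0 = M_2 = 0.
Forward elimination and back-substitution give M_0 = 0, M_1 = 21/2, M_2 = 0.
On [2, 3], p'(x) = b_1 + 2c_1·(x - 2) + 3d_1·(x - 2)² with b_1 = Δ_1 - h_1(2M_1 + M_2)/6 = 11/2, c_1 = M_1/2 = 21/4, d_1 = (M_2 - M_1)/(6h_1) = -7/4. So p'(3) = 43/4.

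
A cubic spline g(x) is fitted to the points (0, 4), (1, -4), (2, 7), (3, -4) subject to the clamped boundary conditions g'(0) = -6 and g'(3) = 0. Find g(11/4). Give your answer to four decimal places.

-2.3281

With M_i denoting the second derivative at x_i, h_i = 1, 1, 1, and Δ_i = (y_(i+1) − y_i)/h_i = -8, 11, -11:
  1·M_0 + 4·M_1 + 1·M_2 = 6(Δ_1 - Δ_0) = 114
  1·M_1 + 4·M_2 + 1·M_3 = 6(Δ_2 - Δ_1) = -132
Clamped end conditions give two more equations: 2h_0·M_0 + h_0·M_1 = 6(Δ_0 - g'(0)) = -12 and h_2·M_2 + 2h_2·M_3 = 6(g'(3) - Δ_2) = 66.
Solving: M_0 = -32, M_1 = 52, M_2 = -62, M_3 = 64.
On [2, 3], g(x) = 7 - 1·(x - 2) - 31·(x - 2)² + 21·(x - 2)³.
With (x - 2) = 3/4: g(11/4) = -149/64.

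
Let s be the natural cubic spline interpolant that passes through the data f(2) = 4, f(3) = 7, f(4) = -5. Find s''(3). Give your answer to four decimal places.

-22.5000

Put M_i = s'' at the i-th knot. Here h = (1, 1) and Δ = (3, -12), so the interior equations h_(i-1)·M_(i-1) + 2(h_(i-1)+h_i)·M_i + h_i·M_(i+1) = 6(Δ_i − Δ_(i-1)) read
  1·M_0 + 4·M_1 + 1·M_2 = 6(Δ_1 - Δ_0) = -90
Natural end conditions: M_0 = M_2 = 0.
Solving the tridiagonal system: M_0 = 0, M_1 = -45/2, M_2 = 0.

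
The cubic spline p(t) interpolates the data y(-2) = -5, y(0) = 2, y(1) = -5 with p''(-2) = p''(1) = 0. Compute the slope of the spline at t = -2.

Put σ_i = p'' at the i-th knot. Here h = (2, 1) and Δ = (7/2, -7), so the interior equations h_(i-1)·σ_(i-1) + 2(h_(i-1)+h_i)·σ_i + h_i·σ_(i+1) = 6(Δ_i − Δ_(i-1)) read
  2·σ_0 + 6·σ_1 + 1·σ_2 = 6(Δ_1 - Δ_0) = -63
Natural end conditions: σ_0 = σ_2 = 0.
Solving: σ_0 = 0, σ_1 = -21/2, σ_2 = 0.
On [-2, 0], p'(t) = b_0 + 2c_0·(t + 2) + 3d_0·(t + 2)² with b_0 = Δ_0 - h_0(2σ_0 + σ_1)/6 = 7, c_0 = σ_0/2 = 0, d_0 = (σ_1 - σ_0)/(6h_0) = -7/8. So p'(-2) = 7.

7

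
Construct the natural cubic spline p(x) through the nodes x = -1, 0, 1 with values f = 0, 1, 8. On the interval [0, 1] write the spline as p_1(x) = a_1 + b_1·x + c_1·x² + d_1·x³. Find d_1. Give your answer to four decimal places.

Let M_i = p''(x_i). Step sizes h_i = 1, 1; slopes of the chords Δ_i = (y_(i+1) - y_i)/h_i = 1, 7.
  1·M_0 + 4·M_1 + 1·M_2 = 6(Δ_1 - Δ_0) = 36
Natural end conditions: M_0 = M_2 = 0.
Hence M_0 = 0, M_1 = 9, M_2 = 0.
On [0, 1], with p_1(x) = a_1 + b_1·x + c_1·x² + d_1·x³: c_1 = M_1/2 = 9/2, d_1 = (M_2 - M_1)/(6h_1) = -3/2, b_1 = Δ_1 - h_1(2M_1 + M_2)/6 = 4.

-1.5000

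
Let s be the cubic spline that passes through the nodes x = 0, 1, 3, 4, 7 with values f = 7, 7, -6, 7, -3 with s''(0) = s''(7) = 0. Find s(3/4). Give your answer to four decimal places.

Write M_i for s''(x_i). With h_i = 1, 2, 1, 3 and divided differences Δ_i = 0, -13/2, 13, -10/3, the continuity of s' gives the tridiagonal system
  1·M_0 + 6·M_1 + 2·M_2 = 6(Δ_1 - Δ_0) = -39
  2·M_1 + 6·M_2 + 1·M_3 = 6(Δ_2 - Δ_1) = 117
  1·M_2 + 8·M_3 + 3·M_4 = 6(Δ_3 - Δ_2) = -98
Natural end conditions: M_0 = M_4 = 0.
Hence M_0 = 0, M_1 = -3901/250, M_2 = 3414/125, M_3 = -1958/125, M_4 = 0.
On [0, 1], s(x) = 7 + 3901/1500·x + 0·x² - 3901/1500·x³.
With x = 3/4: s(3/4) = 251307/32000.

7.8533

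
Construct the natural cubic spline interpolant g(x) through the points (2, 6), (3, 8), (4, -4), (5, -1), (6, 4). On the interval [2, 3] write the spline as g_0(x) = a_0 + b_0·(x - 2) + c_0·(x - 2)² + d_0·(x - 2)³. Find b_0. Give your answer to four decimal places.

With m_i denoting the second derivative at x_i, h_i = 1, 1, 1, 1, and Δ_i = (y_(i+1) − y_i)/h_i = 2, -12, 3, 5:
  1·m_0 + 4·m_1 + 1·m_2 = 6(Δ_1 - Δ_0) = -84
  1·m_1 + 4·m_2 + 1·m_3 = 6(Δ_2 - Δ_1) = 90
  1·m_2 + 4·m_3 + 1·m_4 = 6(Δ_3 - Δ_2) = 12
Natural end conditions: m_0 = m_4 = 0.
Hence m_0 = 0, m_1 = -201/7, m_2 = 216/7, m_3 = -33/7, m_4 = 0.
On [2, 3], with g_0(x) = a_0 + b_0·(x - 2) + c_0·(x - 2)² + d_0·(x - 2)³: c_0 = m_0/2 = 0, d_0 = (m_1 - m_0)/(6h_0) = -67/14, b_0 = Δ_0 - h_0(2m_0 + m_1)/6 = 95/14.

6.7857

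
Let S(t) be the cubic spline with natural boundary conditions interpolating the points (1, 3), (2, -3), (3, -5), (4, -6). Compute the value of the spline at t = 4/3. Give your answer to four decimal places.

0.7037

Put M_i = S'' at the i-th knot. Here h = (1, 1, 1) and Δ = (-6, -2, -1), so the interior equations h_(i-1)·M_(i-1) + 2(h_(i-1)+h_i)·M_i + h_i·M_(i+1) = 6(Δ_i − Δ_(i-1)) read
  1·M_0 + 4·M_1 + 1·M_2 = 6(Δ_1 - Δ_0) = 24
  1·M_1 + 4·M_2 + 1·M_3 = 6(Δ_2 - Δ_1) = 6
Natural end conditions: M_0 = M_3 = 0.
Solving the tridiagonal system: M_0 = 0, M_1 = 6, M_2 = 0, M_3 = 0.
On [1, 2], S(t) = 3 - 7·(t - 1) + 0·(t - 1)² + 1·(t - 1)³.
With (t - 1) = 1/3: S(4/3) = 19/27.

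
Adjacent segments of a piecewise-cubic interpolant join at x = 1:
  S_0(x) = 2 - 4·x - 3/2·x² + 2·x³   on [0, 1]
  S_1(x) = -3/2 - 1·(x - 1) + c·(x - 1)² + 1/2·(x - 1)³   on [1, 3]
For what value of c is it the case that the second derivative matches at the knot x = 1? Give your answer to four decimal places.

S_0''(x) = -3 + 12·x, so S_0''(1) = 9. On the right, S_1''(1) = 2c, so c = 9/2.

4.5000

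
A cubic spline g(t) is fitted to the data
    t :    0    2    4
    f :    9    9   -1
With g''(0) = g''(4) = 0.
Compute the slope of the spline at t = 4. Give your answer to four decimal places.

With m_i denoting the second derivative at x_i, h_i = 2, 2, and Δ_i = (y_(i+1) − y_i)/h_i = 0, -5:
  2·m_0 + 8·m_1 + 2·m_2 = 6(Δ_1 - Δ_0) = -30
Natural end conditions: m_0 = m_2 = 0.
Forward elimination and back-substitution give m_0 = 0, m_1 = -15/4, m_2 = 0.
On [2, 4], g'(t) = b_1 + 2c_1·(t - 2) + 3d_1·(t - 2)² with b_1 = Δ_1 - h_1(2m_1 + m_2)/6 = -5/2, c_1 = m_1/2 = -15/8, d_1 = (m_2 - m_1)/(6h_1) = 5/16. So g'(4) = -25/4.

-6.2500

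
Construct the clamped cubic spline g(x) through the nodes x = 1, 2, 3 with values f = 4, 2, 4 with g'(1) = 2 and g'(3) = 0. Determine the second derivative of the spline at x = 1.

-19

Write m_i for g''(x_i). With h_i = 1, 1 and divided differences Δ_i = -2, 2, the continuity of g' gives the tridiagonal system
  1·m_0 + 4·m_1 + 1·m_2 = 6(Δ_1 - Δ_0) = 24
Clamped end conditions give two more equations: 2h_0·m_0 + h_0·m_1 = 6(Δ_0 - g'(1)) = -24 and h_1·m_1 + 2h_1·m_2 = 6(g'(3) - Δ_1) = -12.
Hence m_0 = -19, m_1 = 14, m_2 = -13.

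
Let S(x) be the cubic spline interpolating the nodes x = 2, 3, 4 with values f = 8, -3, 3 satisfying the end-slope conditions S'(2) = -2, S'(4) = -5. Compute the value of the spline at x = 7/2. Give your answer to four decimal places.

0.3750

Put M_i = S'' at the i-th knot. Here h = (1, 1) and Δ = (-11, 6), so the interior equations h_(i-1)·M_(i-1) + 2(h_(i-1)+h_i)·M_i + h_i·M_(i+1) = 6(Δ_i − Δ_(i-1)) read
  1·M_0 + 4·M_1 + 1·M_2 = 6(Δ_1 - Δ_0) = 102
Clamped end conditions give two more equations: 2h_0·M_0 + h_0·M_1 = 6(Δ_0 - S'(2)) = -54 and h_1·M_1 + 2h_1·M_2 = 6(S'(4) - Δ_1) = -66.
Hence M_0 = -54, M_1 = 54, M_2 = -60.
On [3, 4], S(x) = -3 - 2·(x - 3) + 27·(x - 3)² - 19·(x - 3)³.
With (x - 3) = 1/2: S(7/2) = 3/8.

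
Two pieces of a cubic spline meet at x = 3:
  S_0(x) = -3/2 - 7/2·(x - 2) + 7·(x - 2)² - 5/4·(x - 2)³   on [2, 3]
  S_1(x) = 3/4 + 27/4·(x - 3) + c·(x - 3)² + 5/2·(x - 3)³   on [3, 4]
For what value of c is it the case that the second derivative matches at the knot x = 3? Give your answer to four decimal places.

3.2500

S_0''(x) = 14 - 15/2·(x - 2), so S_0''(3) = 13/2. On the right, S_1''(3) = 2c, so c = 13/4.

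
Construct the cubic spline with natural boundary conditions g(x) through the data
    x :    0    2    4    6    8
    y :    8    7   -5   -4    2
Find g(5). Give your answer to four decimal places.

-6.1339

Write M_i for g''(x_i). With h_i = 2, 2, 2, 2 and divided differences Δ_i = -1/2, -6, 1/2, 3, the continuity of g' gives the tridiagonal system
  2·M_0 + 8·M_1 + 2·M_2 = 6(Δ_1 - Δ_0) = -33
  2·M_1 + 8·M_2 + 2·M_3 = 6(Δ_2 - Δ_1) = 39
  2·M_2 + 8·M_3 + 2·M_4 = 6(Δ_3 - Δ_2) = 15
Natural end conditions: M_0 = M_4 = 0.
Solving the tridiagonal system: M_0 = 0, M_1 = -159/28, M_2 = 87/14, M_3 = 9/28, M_4 = 0.
On [4, 6], g(x) = -5 - 15/4·(x - 4) + 87/28·(x - 4)² - 55/112·(x - 4)³.
With (x - 4) = 1: g(5) = -687/112.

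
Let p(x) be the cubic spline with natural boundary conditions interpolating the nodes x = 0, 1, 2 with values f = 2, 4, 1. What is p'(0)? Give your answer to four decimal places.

Put M_i = p'' at the i-th knot. Here h = (1, 1) and Δ = (2, -3), so the interior equations h_(i-1)·M_(i-1) + 2(h_(i-1)+h_i)·M_i + h_i·M_(i+1) = 6(Δ_i − Δ_(i-1)) read
  1·M_0 + 4·M_1 + 1·M_2 = 6(Δ_1 - Δ_0) = -30
Natural end conditions: M_0 = M_2 = 0.
Forward elimination and back-substitution give M_0 = 0, M_1 = -15/2, M_2 = 0.
On [0, 1], p'(x) = b_0 + 2c_0·x + 3d_0·x² with b_0 = Δ_0 - h_0(2M_0 + M_1)/6 = 13/4, c_0 = M_0/2 = 0, d_0 = (M_1 - M_0)/(6h_0) = -5/4. So p'(0) = 13/4.

3.2500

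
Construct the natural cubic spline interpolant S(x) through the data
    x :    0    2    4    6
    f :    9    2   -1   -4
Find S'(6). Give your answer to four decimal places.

With m_i denoting the second derivative at x_i, h_i = 2, 2, 2, and Δ_i = (y_(i+1) − y_i)/h_i = -7/2, -3/2, -3/2:
  2·m_0 + 8·m_1 + 2·m_2 = 6(Δ_1 - Δ_0) = 12
  2·m_1 + 8·m_2 + 2·m_3 = 6(Δ_2 - Δ_1) = 0
Natural end conditions: m_0 = m_3 = 0.
Solving the tridiagonal system: m_0 = 0, m_1 = 8/5, m_2 = -2/5, m_3 = 0.
On [4, 6], S'(x) = b_2 + 2c_2·(x - 4) + 3d_2·(x - 4)² with b_2 = Δ_2 - h_2(2m_2 + m_3)/6 = -37/30, c_2 = m_2/2 = -1/5, d_2 = (m_3 - m_2)/(6h_2) = 1/30. So S'(6) = -49/30.

-1.6333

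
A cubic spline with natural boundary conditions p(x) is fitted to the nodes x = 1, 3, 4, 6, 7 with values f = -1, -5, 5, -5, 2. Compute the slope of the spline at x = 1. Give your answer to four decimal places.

-7.3548

Put M_i = p'' at the i-th knot. Here h = (2, 1, 2, 1) and Δ = (-2, 10, -5, 7), so the interior equations h_(i-1)·M_(i-1) + 2(h_(i-1)+h_i)·M_i + h_i·M_(i+1) = 6(Δ_i − Δ_(i-1)) read
  2·M_0 + 6·M_1 + 1·M_2 = 6(Δ_1 - Δ_0) = 72
  1·M_1 + 6·M_2 + 2·M_3 = 6(Δ_2 - Δ_1) = -90
  2·M_2 + 6·M_3 + 1·M_4 = 6(Δ_3 - Δ_2) = 72
Natural end conditions: M_0 = M_4 = 0.
Hence M_0 = 0, M_1 = 498/31, M_2 = -756/31, M_3 = 624/31, M_4 = 0.
On [1, 3], p'(x) = b_0 + 2c_0·(x - 1) + 3d_0·(x - 1)² with b_0 = Δ_0 - h_0(2M_0 + M_1)/6 = -228/31, c_0 = M_0/2 = 0, d_0 = (M_1 - M_0)/(6h_0) = 83/62. So p'(1) = -228/31.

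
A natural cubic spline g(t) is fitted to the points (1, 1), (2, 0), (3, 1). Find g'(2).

0

Write M_i for g''(x_i). With h_i = 1, 1 and divided differences Δ_i = -1, 1, the continuity of g' gives the tridiagonal system
  1·M_0 + 4·M_1 + 1·M_2 = 6(Δ_1 - Δ_0) = 12
Natural end conditions: M_0 = M_2 = 0.
Forward elimination and back-substitution give M_0 = 0, M_1 = 3, M_2 = 0.
On [2, 3], g'(t) = b_1 + 2c_1·(t - 2) + 3d_1·(t - 2)² with b_1 = Δ_1 - h_1(2M_1 + M_2)/6 = 0, c_1 = M_1/2 = 3/2, d_1 = (M_2 - M_1)/(6h_1) = -1/2. So g'(2) = 0.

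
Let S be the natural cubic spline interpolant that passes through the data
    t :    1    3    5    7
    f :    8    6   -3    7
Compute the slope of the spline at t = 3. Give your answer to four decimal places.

-4.1333

With M_i denoting the second derivative at x_i, h_i = 2, 2, 2, and Δ_i = (y_(i+1) − y_i)/h_i = -1, -9/2, 5:
  2·M_0 + 8·M_1 + 2·M_2 = 6(Δ_1 - Δ_0) = -21
  2·M_1 + 8·M_2 + 2·M_3 = 6(Δ_2 - Δ_1) = 57
Natural end conditions: M_0 = M_3 = 0.
Solving: M_0 = 0, M_1 = -47/10, M_2 = 83/10, M_3 = 0.
On [3, 5], S'(t) = b_1 + 2c_1·(t - 3) + 3d_1·(t - 3)² with b_1 = Δ_1 - h_1(2M_1 + M_2)/6 = -62/15, c_1 = M_1/2 = -47/20, d_1 = (M_2 - M_1)/(6h_1) = 13/12. So S'(3) = -62/15.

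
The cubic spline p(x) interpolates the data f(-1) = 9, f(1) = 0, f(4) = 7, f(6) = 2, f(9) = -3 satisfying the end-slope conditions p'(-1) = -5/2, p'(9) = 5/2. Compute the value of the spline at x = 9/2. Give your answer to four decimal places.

6.8032

Put M_i = p'' at the i-th knot. Here h = (2, 3, 2, 3) and Δ = (-9/2, 7/3, -5/2, -5/3), so the interior equations h_(i-1)·M_(i-1) + 2(h_(i-1)+h_i)·M_i + h_i·M_(i+1) = 6(Δ_i − Δ_(i-1)) read
  2·M_0 + 10·M_1 + 3·M_2 = 6(Δ_1 - Δ_0) = 41
  3·M_1 + 10·M_2 + 2·M_3 = 6(Δ_2 - Δ_1) = -29
  2·M_2 + 10·M_3 + 3·M_4 = 6(Δ_3 - Δ_2) = 5
Clamped end conditions give two more equations: 2h_0·M_0 + h_0·M_1 = 6(Δ_0 - p'(-1)) = -12 and h_3·M_3 + 2h_3·M_4 = 6(p'(9) - Δ_3) = 25.
Forward elimination and back-substitution give M_0 = -5611/870, M_1 = 3001/435, M_2 = -2188/435, M_3 = 131/435, M_4 = 1747/435.
On [4, 6], p(x) = 7 + 131/174·(x - 4) - 1094/435·(x - 4)² + 773/1740·(x - 4)³.
With (x - 4) = 1/2: p(9/2) = 31567/4640.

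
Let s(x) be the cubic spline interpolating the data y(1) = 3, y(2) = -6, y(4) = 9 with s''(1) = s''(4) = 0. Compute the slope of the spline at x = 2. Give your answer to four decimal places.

Write M_i for s''(x_i). With h_i = 1, 2 and divided differences Δ_i = -9, 15/2, the continuity of s' gives the tridiagonal system
  1·M_0 + 6·M_1 + 2·M_2 = 6(Δ_1 - Δ_0) = 99
Natural end conditions: M_0 = M_2 = 0.
Hence M_0 = 0, M_1 = 33/2, M_2 = 0.
On [2, 4], s'(x) = b_1 + 2c_1·(x - 2) + 3d_1·(x - 2)² with b_1 = Δ_1 - h_1(2M_1 + M_2)/6 = -7/2, c_1 = M_1/2 = 33/4, d_1 = (M_2 - M_1)/(6h_1) = -11/8. So s'(2) = -7/2.

-3.5000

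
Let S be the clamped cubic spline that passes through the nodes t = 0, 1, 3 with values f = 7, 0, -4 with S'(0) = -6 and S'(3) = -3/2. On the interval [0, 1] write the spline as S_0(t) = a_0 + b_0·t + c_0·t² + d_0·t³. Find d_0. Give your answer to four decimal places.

2.2500

Write m_i for S''(x_i). With h_i = 1, 2 and divided differences Δ_i = -7, -2, the continuity of S' gives the tridiagonal system
  1·m_0 + 6·m_1 + 2·m_2 = 6(Δ_1 - Δ_0) = 30
Clamped end conditions give two more equations: 2h_0·m_0 + h_0·m_1 = 6(Δ_0 - S'(0)) = -6 and h_1·m_1 + 2h_1·m_2 = 6(S'(3) - Δ_1) = 3.
Forward elimination and back-substitution give m_0 = -13/2, m_1 = 7, m_2 = -11/4.
On [0, 1], with S_0(t) = a_0 + b_0·t + c_0·t² + d_0·t³: c_0 = m_0/2 = -13/4, d_0 = (m_1 - m_0)/(6h_0) = 9/4, b_0 = Δ_0 - h_0(2m_0 + m_1)/6 = -6.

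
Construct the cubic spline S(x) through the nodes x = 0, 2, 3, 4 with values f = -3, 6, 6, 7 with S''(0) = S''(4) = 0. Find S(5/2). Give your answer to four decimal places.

With M_i denoting the second derivative at x_i, h_i = 2, 1, 1, and Δ_i = (y_(i+1) − y_i)/h_i = 9/2, 0, 1:
  2·M_0 + 6·M_1 + 1·M_2 = 6(Δ_1 - Δ_0) = -27
  1·M_1 + 4·M_2 + 1·M_3 = 6(Δ_2 - Δ_1) = 6
Natural end conditions: M_0 = M_3 = 0.
Forward elimination and back-substitution give M_0 = 0, M_1 = -114/23, M_2 = 63/23, M_3 = 0.
On [2, 3], S(x) = 6 + 55/46·(x - 2) - 57/23·(x - 2)² + 59/46·(x - 2)³.
With (x - 2) = 1/2: S(5/2) = 2259/368.

6.1386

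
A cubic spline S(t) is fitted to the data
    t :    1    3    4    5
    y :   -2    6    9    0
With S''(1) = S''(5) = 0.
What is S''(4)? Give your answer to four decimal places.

-18.5217

Let σ_i = S''(x_i). Step sizes h_i = 2, 1, 1; slopes of the chords Δ_i = (y_(i+1) - y_i)/h_i = 4, 3, -9.
  2·σ_0 + 6·σ_1 + 1·σ_2 = 6(Δ_1 - Δ_0) = -6
  1·σ_1 + 4·σ_2 + 1·σ_3 = 6(Δ_2 - Δ_1) = -72
Natural end conditions: σ_0 = σ_3 = 0.
Hence σ_0 = 0, σ_1 = 48/23, σ_2 = -426/23, σ_3 = 0.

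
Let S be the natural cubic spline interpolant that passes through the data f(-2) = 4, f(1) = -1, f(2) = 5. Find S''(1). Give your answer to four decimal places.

5.7500

Write M_i for S''(x_i). With h_i = 3, 1 and divided differences Δ_i = -5/3, 6, the continuity of S' gives the tridiagonal system
  3·M_0 + 8·M_1 + 1·M_2 = 6(Δ_1 - Δ_0) = 46
Natural end conditions: M_0 = M_2 = 0.
Solving the tridiagonal system: M_0 = 0, M_1 = 23/4, M_2 = 0.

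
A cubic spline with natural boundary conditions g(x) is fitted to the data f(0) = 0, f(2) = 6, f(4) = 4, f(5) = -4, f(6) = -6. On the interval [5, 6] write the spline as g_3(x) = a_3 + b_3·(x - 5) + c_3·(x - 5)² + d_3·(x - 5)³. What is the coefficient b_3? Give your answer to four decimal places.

-5.7143

With M_i denoting the second derivative at x_i, h_i = 2, 2, 1, 1, and Δ_i = (y_(i+1) − y_i)/h_i = 3, -1, -8, -2:
  2·M_0 + 8·M_1 + 2·M_2 = 6(Δ_1 - Δ_0) = -24
  2·M_1 + 6·M_2 + 1·M_3 = 6(Δ_2 - Δ_1) = -42
  1·M_2 + 4·M_3 + 1·M_4 = 6(Δ_3 - Δ_2) = 36
Natural end conditions: M_0 = M_4 = 0.
Solving: M_0 = 0, M_1 = -6/7, M_2 = -60/7, M_3 = 78/7, M_4 = 0.
On [5, 6], with g_3(x) = a_3 + b_3·(x - 5) + c_3·(x - 5)² + d_3·(x - 5)³: c_3 = M_3/2 = 39/7, d_3 = (M_4 - M_3)/(6h_3) = -13/7, b_3 = Δ_3 - h_3(2M_3 + M_4)/6 = -40/7.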